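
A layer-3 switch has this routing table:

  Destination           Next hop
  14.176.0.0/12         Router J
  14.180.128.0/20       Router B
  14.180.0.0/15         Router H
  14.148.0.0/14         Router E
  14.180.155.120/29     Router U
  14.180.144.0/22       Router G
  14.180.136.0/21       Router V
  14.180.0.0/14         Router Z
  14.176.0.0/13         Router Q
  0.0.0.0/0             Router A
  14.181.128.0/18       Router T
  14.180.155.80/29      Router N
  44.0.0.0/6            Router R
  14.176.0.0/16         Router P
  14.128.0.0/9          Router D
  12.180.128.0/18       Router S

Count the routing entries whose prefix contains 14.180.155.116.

Prefixes containing 14.180.155.116:
  0.0.0.0/0 (default, matches everything)
  14.128.0.0/9 (14.128.0.0 - 14.255.255.255)
  14.176.0.0/12 (14.176.0.0 - 14.191.255.255)
  14.176.0.0/13 (14.176.0.0 - 14.183.255.255)
  14.180.0.0/14 (14.180.0.0 - 14.183.255.255)
  14.180.0.0/15 (14.180.0.0 - 14.181.255.255)
Total matching entries: 6.

6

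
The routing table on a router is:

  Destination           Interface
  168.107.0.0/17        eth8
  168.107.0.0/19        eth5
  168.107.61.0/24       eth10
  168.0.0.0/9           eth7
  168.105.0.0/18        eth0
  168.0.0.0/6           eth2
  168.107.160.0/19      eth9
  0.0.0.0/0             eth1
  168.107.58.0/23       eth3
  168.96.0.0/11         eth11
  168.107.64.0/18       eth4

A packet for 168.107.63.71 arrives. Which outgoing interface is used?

Routes whose prefix contains 168.107.63.71:
  0.0.0.0/0 (default, matches everything) -> eth1
  168.0.0.0/6 (168.0.0.0 - 171.255.255.255) -> eth2
  168.0.0.0/9 (168.0.0.0 - 168.127.255.255) -> eth7
  168.96.0.0/11 (168.96.0.0 - 168.127.255.255) -> eth11
  168.107.0.0/17 (168.107.0.0 - 168.107.127.255) -> eth8
More-specific entries that do NOT match:
  168.107.61.0/24 (168.107.61.0 - 168.107.61.255) does not contain 168.107.63.71
  168.107.58.0/23 (168.107.58.0 - 168.107.59.255) does not contain 168.107.63.71
  168.107.0.0/19 (168.107.0.0 - 168.107.31.255) does not contain 168.107.63.71
  168.107.160.0/19 (168.107.160.0 - 168.107.191.255) does not contain 168.107.63.71
  168.105.0.0/18 (168.105.0.0 - 168.105.63.255) does not contain 168.107.63.71
  168.107.64.0/18 (168.107.64.0 - 168.107.127.255) does not contain 168.107.63.71
Longest matching prefix is /17 -> interface eth8.

eth8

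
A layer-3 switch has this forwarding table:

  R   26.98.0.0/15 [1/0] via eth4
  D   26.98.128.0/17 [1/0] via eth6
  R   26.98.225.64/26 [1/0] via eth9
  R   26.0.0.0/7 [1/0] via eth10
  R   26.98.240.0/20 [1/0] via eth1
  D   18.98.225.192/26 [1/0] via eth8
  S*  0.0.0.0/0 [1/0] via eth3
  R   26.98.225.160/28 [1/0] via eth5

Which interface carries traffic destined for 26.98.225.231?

Routes whose prefix contains 26.98.225.231:
  0.0.0.0/0 (default, matches everything) -> eth3
  26.0.0.0/7 (26.0.0.0 - 27.255.255.255) -> eth10
  26.98.0.0/15 (26.98.0.0 - 26.99.255.255) -> eth4
  26.98.128.0/17 (26.98.128.0 - 26.98.255.255) -> eth6
More-specific entries that do NOT match:
  26.98.225.160/28 (26.98.225.160 - 26.98.225.175) does not contain 26.98.225.231
  26.98.225.64/26 (26.98.225.64 - 26.98.225.127) does not contain 26.98.225.231
  18.98.225.192/26 (18.98.225.192 - 18.98.225.255) does not contain 26.98.225.231
  26.98.240.0/20 (26.98.240.0 - 26.98.255.255) does not contain 26.98.225.231
Longest matching prefix is /17 -> interface eth6.

eth6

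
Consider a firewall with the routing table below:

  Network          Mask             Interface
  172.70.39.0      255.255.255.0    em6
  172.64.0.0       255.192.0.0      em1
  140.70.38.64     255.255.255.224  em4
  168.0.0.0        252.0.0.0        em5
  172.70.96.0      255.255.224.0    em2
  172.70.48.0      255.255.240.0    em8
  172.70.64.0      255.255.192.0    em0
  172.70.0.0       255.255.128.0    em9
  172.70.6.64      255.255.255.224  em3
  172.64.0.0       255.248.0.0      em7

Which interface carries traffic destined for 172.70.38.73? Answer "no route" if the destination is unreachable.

Routes whose prefix contains 172.70.38.73:
  172.64.0.0/10 (172.64.0.0 - 172.127.255.255) -> em1
  172.64.0.0/13 (172.64.0.0 - 172.71.255.255) -> em7
  172.70.0.0/17 (172.70.0.0 - 172.70.127.255) -> em9
More-specific entries that do NOT match:
  140.70.38.64/27 (140.70.38.64 - 140.70.38.95) does not contain 172.70.38.73
  172.70.6.64/27 (172.70.6.64 - 172.70.6.95) does not contain 172.70.38.73
  172.70.39.0/24 (172.70.39.0 - 172.70.39.255) does not contain 172.70.38.73
  172.70.48.0/20 (172.70.48.0 - 172.70.63.255) does not contain 172.70.38.73
  172.70.96.0/19 (172.70.96.0 - 172.70.127.255) does not contain 172.70.38.73
  172.70.64.0/18 (172.70.64.0 - 172.70.127.255) does not contain 172.70.38.73
Longest matching prefix is /17 -> interface em9.

em9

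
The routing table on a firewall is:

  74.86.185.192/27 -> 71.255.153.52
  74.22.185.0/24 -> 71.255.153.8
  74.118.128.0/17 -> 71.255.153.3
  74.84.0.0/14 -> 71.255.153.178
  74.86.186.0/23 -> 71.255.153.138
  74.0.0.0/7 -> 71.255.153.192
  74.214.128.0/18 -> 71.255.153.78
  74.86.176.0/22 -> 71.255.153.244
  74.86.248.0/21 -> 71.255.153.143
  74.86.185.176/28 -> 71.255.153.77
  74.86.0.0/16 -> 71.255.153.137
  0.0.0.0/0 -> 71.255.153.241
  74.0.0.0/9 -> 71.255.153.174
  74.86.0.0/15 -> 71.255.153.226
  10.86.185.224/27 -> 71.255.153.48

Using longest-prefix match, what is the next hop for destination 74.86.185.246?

71.255.153.137

Routes whose prefix contains 74.86.185.246:
  0.0.0.0/0 (default, matches everything) -> 71.255.153.241
  74.0.0.0/7 (74.0.0.0 - 75.255.255.255) -> 71.255.153.192
  74.0.0.0/9 (74.0.0.0 - 74.127.255.255) -> 71.255.153.174
  74.84.0.0/14 (74.84.0.0 - 74.87.255.255) -> 71.255.153.178
  74.86.0.0/15 (74.86.0.0 - 74.87.255.255) -> 71.255.153.226
  74.86.0.0/16 (74.86.0.0 - 74.86.255.255) -> 71.255.153.137
More-specific entries that do NOT match:
  74.86.185.176/28 (74.86.185.176 - 74.86.185.191) does not contain 74.86.185.246
  74.86.185.192/27 (74.86.185.192 - 74.86.185.223) does not contain 74.86.185.246
  10.86.185.224/27 (10.86.185.224 - 10.86.185.255) does not contain 74.86.185.246
  74.22.185.0/24 (74.22.185.0 - 74.22.185.255) does not contain 74.86.185.246
  74.86.186.0/23 (74.86.186.0 - 74.86.187.255) does not contain 74.86.185.246
  74.86.176.0/22 (74.86.176.0 - 74.86.179.255) does not contain 74.86.185.246
  74.86.248.0/21 (74.86.248.0 - 74.86.255.255) does not contain 74.86.185.246
  74.214.128.0/18 (74.214.128.0 - 74.214.191.255) does not contain 74.86.185.246
  74.118.128.0/17 (74.118.128.0 - 74.118.255.255) does not contain 74.86.185.246
Longest matching prefix is /16 -> next hop 71.255.153.137.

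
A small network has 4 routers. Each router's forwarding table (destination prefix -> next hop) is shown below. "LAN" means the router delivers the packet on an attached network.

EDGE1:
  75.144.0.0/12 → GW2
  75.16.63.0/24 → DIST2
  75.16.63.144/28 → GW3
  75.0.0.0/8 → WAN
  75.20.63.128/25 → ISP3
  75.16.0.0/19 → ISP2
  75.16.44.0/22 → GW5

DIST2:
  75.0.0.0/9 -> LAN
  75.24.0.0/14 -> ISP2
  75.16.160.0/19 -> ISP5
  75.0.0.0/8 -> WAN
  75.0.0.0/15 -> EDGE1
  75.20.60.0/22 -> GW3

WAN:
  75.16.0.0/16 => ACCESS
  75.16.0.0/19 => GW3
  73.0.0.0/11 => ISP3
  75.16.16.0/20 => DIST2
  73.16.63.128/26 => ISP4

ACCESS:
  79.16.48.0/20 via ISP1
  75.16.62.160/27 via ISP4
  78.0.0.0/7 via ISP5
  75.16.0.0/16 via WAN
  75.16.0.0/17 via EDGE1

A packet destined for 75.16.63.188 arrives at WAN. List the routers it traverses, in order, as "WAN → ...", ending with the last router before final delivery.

WAN → ACCESS → EDGE1 → DIST2

At WAN: longest match for 75.16.63.188 is 75.16.0.0/16 -> ACCESS
At ACCESS: longest match for 75.16.63.188 is 75.16.0.0/17 -> EDGE1
At EDGE1: longest match for 75.16.63.188 is 75.16.63.0/24 -> DIST2
At DIST2: longest match for 75.16.63.188 is 75.0.0.0/9 -> LAN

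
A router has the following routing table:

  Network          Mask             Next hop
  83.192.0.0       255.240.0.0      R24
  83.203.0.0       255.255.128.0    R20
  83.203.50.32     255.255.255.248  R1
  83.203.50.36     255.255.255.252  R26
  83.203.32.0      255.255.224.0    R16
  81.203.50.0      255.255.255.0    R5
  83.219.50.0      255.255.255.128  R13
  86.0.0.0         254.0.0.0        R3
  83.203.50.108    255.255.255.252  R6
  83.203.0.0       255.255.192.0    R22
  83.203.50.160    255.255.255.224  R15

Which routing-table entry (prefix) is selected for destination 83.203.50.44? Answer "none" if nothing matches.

Entries matching 83.203.50.44:
  83.192.0.0/12 (83.192.0.0 - 83.207.255.255)
  83.203.0.0/17 (83.203.0.0 - 83.203.127.255)
  83.203.0.0/18 (83.203.0.0 - 83.203.63.255)
  83.203.32.0/19 (83.203.32.0 - 83.203.63.255)
Most specific is 83.203.32.0/19.

83.203.32.0/19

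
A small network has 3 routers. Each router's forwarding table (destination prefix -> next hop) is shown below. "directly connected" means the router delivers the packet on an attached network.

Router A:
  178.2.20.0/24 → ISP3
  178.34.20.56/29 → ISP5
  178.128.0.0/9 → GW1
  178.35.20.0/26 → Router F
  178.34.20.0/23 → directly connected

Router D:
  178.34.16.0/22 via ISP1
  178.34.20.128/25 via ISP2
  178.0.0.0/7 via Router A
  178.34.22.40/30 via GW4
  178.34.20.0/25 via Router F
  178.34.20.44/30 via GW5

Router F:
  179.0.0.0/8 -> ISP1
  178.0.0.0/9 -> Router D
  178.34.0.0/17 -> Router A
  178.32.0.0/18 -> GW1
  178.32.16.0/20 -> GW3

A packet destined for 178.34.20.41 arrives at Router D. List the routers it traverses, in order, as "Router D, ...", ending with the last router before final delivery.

At Router D: longest match for 178.34.20.41 is 178.34.20.0/25 -> Router F
At Router F: longest match for 178.34.20.41 is 178.34.0.0/17 -> Router A
At Router A: longest match for 178.34.20.41 is 178.34.20.0/23 -> directly connected

Router D, Router F, Router A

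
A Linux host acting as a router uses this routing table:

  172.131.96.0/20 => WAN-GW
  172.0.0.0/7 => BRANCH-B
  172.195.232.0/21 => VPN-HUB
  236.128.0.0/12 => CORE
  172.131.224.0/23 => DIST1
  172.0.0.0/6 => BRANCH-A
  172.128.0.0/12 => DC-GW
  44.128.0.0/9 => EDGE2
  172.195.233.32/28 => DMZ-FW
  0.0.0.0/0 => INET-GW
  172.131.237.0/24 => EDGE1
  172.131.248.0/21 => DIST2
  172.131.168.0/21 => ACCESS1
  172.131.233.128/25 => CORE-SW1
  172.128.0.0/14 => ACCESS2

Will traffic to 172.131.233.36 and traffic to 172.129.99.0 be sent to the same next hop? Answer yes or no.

yes

172.131.233.36: longest match 172.128.0.0/14 -> ACCESS2
172.129.99.0: longest match 172.128.0.0/14 -> ACCESS2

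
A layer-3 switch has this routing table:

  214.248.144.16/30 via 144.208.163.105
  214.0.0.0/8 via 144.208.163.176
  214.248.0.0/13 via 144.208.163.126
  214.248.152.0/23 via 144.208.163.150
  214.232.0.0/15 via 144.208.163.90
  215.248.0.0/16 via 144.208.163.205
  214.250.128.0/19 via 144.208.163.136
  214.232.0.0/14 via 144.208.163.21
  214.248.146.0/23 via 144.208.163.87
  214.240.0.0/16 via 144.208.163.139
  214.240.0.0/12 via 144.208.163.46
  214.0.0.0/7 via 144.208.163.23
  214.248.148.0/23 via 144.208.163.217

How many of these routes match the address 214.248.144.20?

Prefixes containing 214.248.144.20:
  214.0.0.0/7 (214.0.0.0 - 215.255.255.255)
  214.0.0.0/8 (214.0.0.0 - 214.255.255.255)
  214.240.0.0/12 (214.240.0.0 - 214.255.255.255)
  214.248.0.0/13 (214.248.0.0 - 214.255.255.255)
Total matching entries: 4.

4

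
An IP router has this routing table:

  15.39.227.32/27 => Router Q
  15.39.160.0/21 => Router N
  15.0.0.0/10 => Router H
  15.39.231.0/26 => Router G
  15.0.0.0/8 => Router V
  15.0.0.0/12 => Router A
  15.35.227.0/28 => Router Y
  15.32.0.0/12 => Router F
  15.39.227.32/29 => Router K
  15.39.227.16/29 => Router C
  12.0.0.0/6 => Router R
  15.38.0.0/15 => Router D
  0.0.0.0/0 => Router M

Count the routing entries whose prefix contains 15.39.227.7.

6

Prefixes containing 15.39.227.7:
  0.0.0.0/0 (default, matches everything)
  12.0.0.0/6 (12.0.0.0 - 15.255.255.255)
  15.0.0.0/8 (15.0.0.0 - 15.255.255.255)
  15.0.0.0/10 (15.0.0.0 - 15.63.255.255)
  15.32.0.0/12 (15.32.0.0 - 15.47.255.255)
  15.38.0.0/15 (15.38.0.0 - 15.39.255.255)
Total matching entries: 6.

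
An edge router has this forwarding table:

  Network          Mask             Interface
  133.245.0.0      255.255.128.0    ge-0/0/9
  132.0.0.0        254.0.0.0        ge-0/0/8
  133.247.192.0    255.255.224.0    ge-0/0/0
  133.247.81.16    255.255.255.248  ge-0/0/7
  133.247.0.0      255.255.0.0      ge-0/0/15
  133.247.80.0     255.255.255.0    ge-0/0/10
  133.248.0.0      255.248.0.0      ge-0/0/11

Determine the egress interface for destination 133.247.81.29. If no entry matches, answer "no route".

ge-0/0/15

Routes whose prefix contains 133.247.81.29:
  132.0.0.0/7 (132.0.0.0 - 133.255.255.255) -> ge-0/0/8
  133.247.0.0/16 (133.247.0.0 - 133.247.255.255) -> ge-0/0/15
More-specific entries that do NOT match:
  133.247.81.16/29 (133.247.81.16 - 133.247.81.23) does not contain 133.247.81.29
  133.247.80.0/24 (133.247.80.0 - 133.247.80.255) does not contain 133.247.81.29
  133.247.192.0/19 (133.247.192.0 - 133.247.223.255) does not contain 133.247.81.29
  133.245.0.0/17 (133.245.0.0 - 133.245.127.255) does not contain 133.247.81.29
Longest matching prefix is /16 -> interface ge-0/0/15.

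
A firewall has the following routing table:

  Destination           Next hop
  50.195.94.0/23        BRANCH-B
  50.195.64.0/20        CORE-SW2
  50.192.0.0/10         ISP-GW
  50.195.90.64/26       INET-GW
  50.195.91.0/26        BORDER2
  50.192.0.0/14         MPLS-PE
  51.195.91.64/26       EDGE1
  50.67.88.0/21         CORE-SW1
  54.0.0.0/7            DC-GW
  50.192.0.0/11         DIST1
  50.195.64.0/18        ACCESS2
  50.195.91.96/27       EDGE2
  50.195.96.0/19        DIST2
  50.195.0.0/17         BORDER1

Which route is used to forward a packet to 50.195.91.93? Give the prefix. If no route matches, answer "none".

Entries matching 50.195.91.93:
  50.192.0.0/10 (50.192.0.0 - 50.255.255.255)
  50.192.0.0/11 (50.192.0.0 - 50.223.255.255)
  50.192.0.0/14 (50.192.0.0 - 50.195.255.255)
  50.195.0.0/17 (50.195.0.0 - 50.195.127.255)
  50.195.64.0/18 (50.195.64.0 - 50.195.127.255)
Most specific is 50.195.64.0/18.

50.195.64.0/18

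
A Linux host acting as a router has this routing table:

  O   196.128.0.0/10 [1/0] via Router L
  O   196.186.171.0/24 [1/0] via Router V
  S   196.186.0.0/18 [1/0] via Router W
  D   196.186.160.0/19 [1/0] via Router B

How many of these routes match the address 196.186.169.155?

2

Prefixes containing 196.186.169.155:
  196.128.0.0/10 (196.128.0.0 - 196.191.255.255)
  196.186.160.0/19 (196.186.160.0 - 196.186.191.255)
Total matching entries: 2.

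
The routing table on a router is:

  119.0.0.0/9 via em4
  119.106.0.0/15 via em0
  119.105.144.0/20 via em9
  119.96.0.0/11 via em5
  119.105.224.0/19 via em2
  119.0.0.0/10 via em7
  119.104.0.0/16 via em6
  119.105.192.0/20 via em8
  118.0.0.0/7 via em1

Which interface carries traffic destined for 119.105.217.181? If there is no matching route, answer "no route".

em5

Routes whose prefix contains 119.105.217.181:
  118.0.0.0/7 (118.0.0.0 - 119.255.255.255) -> em1
  119.0.0.0/9 (119.0.0.0 - 119.127.255.255) -> em4
  119.96.0.0/11 (119.96.0.0 - 119.127.255.255) -> em5
More-specific entries that do NOT match:
  119.105.144.0/20 (119.105.144.0 - 119.105.159.255) does not contain 119.105.217.181
  119.105.192.0/20 (119.105.192.0 - 119.105.207.255) does not contain 119.105.217.181
  119.105.224.0/19 (119.105.224.0 - 119.105.255.255) does not contain 119.105.217.181
  119.104.0.0/16 (119.104.0.0 - 119.104.255.255) does not contain 119.105.217.181
  119.106.0.0/15 (119.106.0.0 - 119.107.255.255) does not contain 119.105.217.181
Longest matching prefix is /11 -> interface em5.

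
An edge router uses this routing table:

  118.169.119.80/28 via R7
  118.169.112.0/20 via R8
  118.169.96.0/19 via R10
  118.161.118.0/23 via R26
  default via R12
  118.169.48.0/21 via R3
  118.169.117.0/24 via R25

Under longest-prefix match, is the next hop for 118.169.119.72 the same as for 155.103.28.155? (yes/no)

no

118.169.119.72: longest match 118.169.112.0/20 -> R8
155.103.28.155: longest match 0.0.0.0/0 -> R12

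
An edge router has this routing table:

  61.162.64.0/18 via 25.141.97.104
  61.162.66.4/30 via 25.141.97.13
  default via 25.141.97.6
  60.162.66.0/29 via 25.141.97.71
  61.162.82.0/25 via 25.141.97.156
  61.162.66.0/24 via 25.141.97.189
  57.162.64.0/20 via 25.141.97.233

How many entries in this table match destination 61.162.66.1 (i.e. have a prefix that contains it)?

3

Prefixes containing 61.162.66.1:
  0.0.0.0/0 (default, matches everything)
  61.162.64.0/18 (61.162.64.0 - 61.162.127.255)
  61.162.66.0/24 (61.162.66.0 - 61.162.66.255)
Total matching entries: 3.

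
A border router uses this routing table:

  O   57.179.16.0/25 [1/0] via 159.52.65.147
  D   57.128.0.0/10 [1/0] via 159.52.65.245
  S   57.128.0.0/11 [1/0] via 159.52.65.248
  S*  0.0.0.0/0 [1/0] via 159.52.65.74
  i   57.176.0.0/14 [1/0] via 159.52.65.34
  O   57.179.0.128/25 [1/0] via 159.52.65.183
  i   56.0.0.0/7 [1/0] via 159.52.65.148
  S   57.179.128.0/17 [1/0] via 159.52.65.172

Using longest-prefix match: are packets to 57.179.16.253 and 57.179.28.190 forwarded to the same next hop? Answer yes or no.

yes

57.179.16.253: longest match 57.176.0.0/14 -> 159.52.65.34
57.179.28.190: longest match 57.176.0.0/14 -> 159.52.65.34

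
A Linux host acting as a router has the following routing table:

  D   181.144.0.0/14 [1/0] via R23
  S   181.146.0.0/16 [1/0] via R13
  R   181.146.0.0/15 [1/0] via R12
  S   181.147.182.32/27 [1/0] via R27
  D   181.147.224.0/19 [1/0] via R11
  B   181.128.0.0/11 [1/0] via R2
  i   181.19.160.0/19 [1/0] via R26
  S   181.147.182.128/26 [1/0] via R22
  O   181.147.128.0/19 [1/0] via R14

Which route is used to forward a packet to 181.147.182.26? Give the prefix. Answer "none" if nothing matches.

181.146.0.0/15

Entries matching 181.147.182.26:
  181.128.0.0/11 (181.128.0.0 - 181.159.255.255)
  181.144.0.0/14 (181.144.0.0 - 181.147.255.255)
  181.146.0.0/15 (181.146.0.0 - 181.147.255.255)
Most specific is 181.146.0.0/15.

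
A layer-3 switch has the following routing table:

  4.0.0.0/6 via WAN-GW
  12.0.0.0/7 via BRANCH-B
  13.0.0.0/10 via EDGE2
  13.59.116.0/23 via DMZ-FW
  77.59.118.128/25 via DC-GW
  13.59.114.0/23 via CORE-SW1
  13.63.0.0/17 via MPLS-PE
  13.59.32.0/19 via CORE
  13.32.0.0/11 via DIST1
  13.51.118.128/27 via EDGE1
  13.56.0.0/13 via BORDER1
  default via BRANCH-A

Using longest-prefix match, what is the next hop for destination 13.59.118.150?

BORDER1

Routes whose prefix contains 13.59.118.150:
  0.0.0.0/0 (default, matches everything) -> BRANCH-A
  12.0.0.0/7 (12.0.0.0 - 13.255.255.255) -> BRANCH-B
  13.0.0.0/10 (13.0.0.0 - 13.63.255.255) -> EDGE2
  13.32.0.0/11 (13.32.0.0 - 13.63.255.255) -> DIST1
  13.56.0.0/13 (13.56.0.0 - 13.63.255.255) -> BORDER1
More-specific entries that do NOT match:
  13.51.118.128/27 (13.51.118.128 - 13.51.118.159) does not contain 13.59.118.150
  77.59.118.128/25 (77.59.118.128 - 77.59.118.255) does not contain 13.59.118.150
  13.59.116.0/23 (13.59.116.0 - 13.59.117.255) does not contain 13.59.118.150
  13.59.114.0/23 (13.59.114.0 - 13.59.115.255) does not contain 13.59.118.150
  13.59.32.0/19 (13.59.32.0 - 13.59.63.255) does not contain 13.59.118.150
  13.63.0.0/17 (13.63.0.0 - 13.63.127.255) does not contain 13.59.118.150
Longest matching prefix is /13 -> next hop BORDER1.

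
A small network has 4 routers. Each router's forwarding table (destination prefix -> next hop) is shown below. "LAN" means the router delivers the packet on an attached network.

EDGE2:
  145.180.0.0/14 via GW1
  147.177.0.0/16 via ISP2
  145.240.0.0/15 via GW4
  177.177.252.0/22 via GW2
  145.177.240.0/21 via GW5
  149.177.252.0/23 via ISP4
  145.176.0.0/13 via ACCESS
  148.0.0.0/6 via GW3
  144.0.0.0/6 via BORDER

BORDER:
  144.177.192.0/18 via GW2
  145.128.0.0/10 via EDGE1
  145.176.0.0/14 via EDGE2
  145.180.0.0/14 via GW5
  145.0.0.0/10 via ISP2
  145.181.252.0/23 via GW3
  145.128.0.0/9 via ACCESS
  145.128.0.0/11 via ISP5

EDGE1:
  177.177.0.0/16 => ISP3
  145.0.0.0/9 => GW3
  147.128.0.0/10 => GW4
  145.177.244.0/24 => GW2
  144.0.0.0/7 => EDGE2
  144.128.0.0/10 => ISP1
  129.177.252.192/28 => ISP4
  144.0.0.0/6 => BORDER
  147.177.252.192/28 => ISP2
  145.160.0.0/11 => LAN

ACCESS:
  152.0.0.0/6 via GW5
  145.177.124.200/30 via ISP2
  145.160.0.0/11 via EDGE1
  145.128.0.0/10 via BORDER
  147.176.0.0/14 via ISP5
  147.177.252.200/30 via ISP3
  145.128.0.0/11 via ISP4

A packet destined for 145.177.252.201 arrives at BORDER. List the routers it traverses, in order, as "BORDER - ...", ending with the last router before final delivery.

BORDER - EDGE2 - ACCESS - EDGE1

At BORDER: longest match for 145.177.252.201 is 145.176.0.0/14 -> EDGE2
At EDGE2: longest match for 145.177.252.201 is 145.176.0.0/13 -> ACCESS
At ACCESS: longest match for 145.177.252.201 is 145.160.0.0/11 -> EDGE1
At EDGE1: longest match for 145.177.252.201 is 145.160.0.0/11 -> LAN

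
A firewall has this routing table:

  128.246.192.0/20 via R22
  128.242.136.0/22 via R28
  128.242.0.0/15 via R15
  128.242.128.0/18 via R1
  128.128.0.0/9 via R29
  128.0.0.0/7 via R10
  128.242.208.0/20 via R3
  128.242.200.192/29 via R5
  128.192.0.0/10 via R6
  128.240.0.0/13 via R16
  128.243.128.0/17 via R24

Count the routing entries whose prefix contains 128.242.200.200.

5

Prefixes containing 128.242.200.200:
  128.0.0.0/7 (128.0.0.0 - 129.255.255.255)
  128.128.0.0/9 (128.128.0.0 - 128.255.255.255)
  128.192.0.0/10 (128.192.0.0 - 128.255.255.255)
  128.240.0.0/13 (128.240.0.0 - 128.247.255.255)
  128.242.0.0/15 (128.242.0.0 - 128.243.255.255)
Total matching entries: 5.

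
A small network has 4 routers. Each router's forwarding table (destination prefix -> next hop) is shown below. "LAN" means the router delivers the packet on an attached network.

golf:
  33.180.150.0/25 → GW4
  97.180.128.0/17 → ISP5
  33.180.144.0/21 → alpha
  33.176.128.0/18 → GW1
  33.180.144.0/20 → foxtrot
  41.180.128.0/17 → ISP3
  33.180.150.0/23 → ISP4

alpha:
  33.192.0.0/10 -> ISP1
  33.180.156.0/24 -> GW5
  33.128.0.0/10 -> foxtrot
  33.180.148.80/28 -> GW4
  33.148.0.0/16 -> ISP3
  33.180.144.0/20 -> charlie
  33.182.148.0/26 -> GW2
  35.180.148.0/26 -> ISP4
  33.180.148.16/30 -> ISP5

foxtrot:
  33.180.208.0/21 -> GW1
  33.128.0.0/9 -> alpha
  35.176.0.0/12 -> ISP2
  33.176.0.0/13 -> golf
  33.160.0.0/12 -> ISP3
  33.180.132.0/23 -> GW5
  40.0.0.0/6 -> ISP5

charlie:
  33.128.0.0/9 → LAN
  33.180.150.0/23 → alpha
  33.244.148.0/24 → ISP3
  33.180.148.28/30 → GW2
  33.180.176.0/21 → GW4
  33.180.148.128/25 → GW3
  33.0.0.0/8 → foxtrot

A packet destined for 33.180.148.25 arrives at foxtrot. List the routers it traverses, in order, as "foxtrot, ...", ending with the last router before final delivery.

foxtrot, golf, alpha, charlie

At foxtrot: longest match for 33.180.148.25 is 33.176.0.0/13 -> golf
At golf: longest match for 33.180.148.25 is 33.180.144.0/21 -> alpha
At alpha: longest match for 33.180.148.25 is 33.180.144.0/20 -> charlie
At charlie: longest match for 33.180.148.25 is 33.128.0.0/9 -> LAN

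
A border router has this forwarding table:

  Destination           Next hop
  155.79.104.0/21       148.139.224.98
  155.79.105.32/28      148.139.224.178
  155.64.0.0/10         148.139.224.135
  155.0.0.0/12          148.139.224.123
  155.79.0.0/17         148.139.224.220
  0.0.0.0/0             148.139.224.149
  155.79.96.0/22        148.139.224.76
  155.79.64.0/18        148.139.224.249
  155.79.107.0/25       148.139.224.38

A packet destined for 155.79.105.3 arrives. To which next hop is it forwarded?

Routes whose prefix contains 155.79.105.3:
  0.0.0.0/0 (default, matches everything) -> 148.139.224.149
  155.64.0.0/10 (155.64.0.0 - 155.127.255.255) -> 148.139.224.135
  155.79.0.0/17 (155.79.0.0 - 155.79.127.255) -> 148.139.224.220
  155.79.64.0/18 (155.79.64.0 - 155.79.127.255) -> 148.139.224.249
  155.79.104.0/21 (155.79.104.0 - 155.79.111.255) -> 148.139.224.98
More-specific entries that do NOT match:
  155.79.105.32/28 (155.79.105.32 - 155.79.105.47) does not contain 155.79.105.3
  155.79.107.0/25 (155.79.107.0 - 155.79.107.127) does not contain 155.79.105.3
  155.79.96.0/22 (155.79.96.0 - 155.79.99.255) does not contain 155.79.105.3
Longest matching prefix is /21 -> next hop 148.139.224.98.

148.139.224.98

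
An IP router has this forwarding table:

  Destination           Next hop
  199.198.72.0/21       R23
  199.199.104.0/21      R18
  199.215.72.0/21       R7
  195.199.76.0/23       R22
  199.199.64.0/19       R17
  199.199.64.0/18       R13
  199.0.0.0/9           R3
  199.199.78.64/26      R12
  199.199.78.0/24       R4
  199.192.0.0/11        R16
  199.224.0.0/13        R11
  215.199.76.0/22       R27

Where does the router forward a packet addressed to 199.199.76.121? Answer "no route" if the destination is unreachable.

R17

Routes whose prefix contains 199.199.76.121:
  199.192.0.0/11 (199.192.0.0 - 199.223.255.255) -> R16
  199.199.64.0/18 (199.199.64.0 - 199.199.127.255) -> R13
  199.199.64.0/19 (199.199.64.0 - 199.199.95.255) -> R17
More-specific entries that do NOT match:
  199.199.78.64/26 (199.199.78.64 - 199.199.78.127) does not contain 199.199.76.121
  199.199.78.0/24 (199.199.78.0 - 199.199.78.255) does not contain 199.199.76.121
  195.199.76.0/23 (195.199.76.0 - 195.199.77.255) does not contain 199.199.76.121
  215.199.76.0/22 (215.199.76.0 - 215.199.79.255) does not contain 199.199.76.121
  199.198.72.0/21 (199.198.72.0 - 199.198.79.255) does not contain 199.199.76.121
  199.199.104.0/21 (199.199.104.0 - 199.199.111.255) does not contain 199.199.76.121
  199.215.72.0/21 (199.215.72.0 - 199.215.79.255) does not contain 199.199.76.121
Longest matching prefix is /19 -> next hop R17.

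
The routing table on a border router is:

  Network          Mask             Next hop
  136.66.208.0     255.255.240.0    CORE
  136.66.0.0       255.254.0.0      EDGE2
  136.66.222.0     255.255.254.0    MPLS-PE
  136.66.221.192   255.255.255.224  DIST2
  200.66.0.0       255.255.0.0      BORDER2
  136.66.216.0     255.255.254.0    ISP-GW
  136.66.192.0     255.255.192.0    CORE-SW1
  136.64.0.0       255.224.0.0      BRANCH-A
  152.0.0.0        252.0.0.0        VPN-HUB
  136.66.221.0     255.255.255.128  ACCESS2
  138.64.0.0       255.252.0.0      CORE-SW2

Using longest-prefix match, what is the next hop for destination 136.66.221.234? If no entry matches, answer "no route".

CORE

Routes whose prefix contains 136.66.221.234:
  136.64.0.0/11 (136.64.0.0 - 136.95.255.255) -> BRANCH-A
  136.66.0.0/15 (136.66.0.0 - 136.67.255.255) -> EDGE2
  136.66.192.0/18 (136.66.192.0 - 136.66.255.255) -> CORE-SW1
  136.66.208.0/20 (136.66.208.0 - 136.66.223.255) -> CORE
More-specific entries that do NOT match:
  136.66.221.192/27 (136.66.221.192 - 136.66.221.223) does not contain 136.66.221.234
  136.66.221.0/25 (136.66.221.0 - 136.66.221.127) does not contain 136.66.221.234
  136.66.222.0/23 (136.66.222.0 - 136.66.223.255) does not contain 136.66.221.234
  136.66.216.0/23 (136.66.216.0 - 136.66.217.255) does not contain 136.66.221.234
Longest matching prefix is /20 -> next hop CORE.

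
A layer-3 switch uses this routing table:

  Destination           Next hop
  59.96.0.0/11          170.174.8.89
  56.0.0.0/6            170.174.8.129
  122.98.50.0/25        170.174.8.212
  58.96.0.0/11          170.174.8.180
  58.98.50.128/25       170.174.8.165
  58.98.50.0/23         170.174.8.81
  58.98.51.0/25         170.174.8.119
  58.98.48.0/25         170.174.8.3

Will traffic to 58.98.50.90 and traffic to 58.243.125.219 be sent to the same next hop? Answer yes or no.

58.98.50.90: longest match 58.98.50.0/23 -> 170.174.8.81
58.243.125.219: longest match 56.0.0.0/6 -> 170.174.8.129

no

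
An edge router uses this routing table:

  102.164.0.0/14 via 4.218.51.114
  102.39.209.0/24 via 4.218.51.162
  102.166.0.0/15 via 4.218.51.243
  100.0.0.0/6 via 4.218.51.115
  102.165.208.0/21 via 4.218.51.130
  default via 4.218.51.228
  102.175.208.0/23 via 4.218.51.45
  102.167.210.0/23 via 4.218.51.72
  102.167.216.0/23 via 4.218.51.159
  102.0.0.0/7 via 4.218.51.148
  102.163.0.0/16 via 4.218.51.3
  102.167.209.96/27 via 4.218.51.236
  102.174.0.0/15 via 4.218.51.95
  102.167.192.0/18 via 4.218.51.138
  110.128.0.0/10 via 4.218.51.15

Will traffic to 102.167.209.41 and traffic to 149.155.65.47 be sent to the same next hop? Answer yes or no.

102.167.209.41: longest match 102.167.192.0/18 -> 4.218.51.138
149.155.65.47: longest match 0.0.0.0/0 -> 4.218.51.228

no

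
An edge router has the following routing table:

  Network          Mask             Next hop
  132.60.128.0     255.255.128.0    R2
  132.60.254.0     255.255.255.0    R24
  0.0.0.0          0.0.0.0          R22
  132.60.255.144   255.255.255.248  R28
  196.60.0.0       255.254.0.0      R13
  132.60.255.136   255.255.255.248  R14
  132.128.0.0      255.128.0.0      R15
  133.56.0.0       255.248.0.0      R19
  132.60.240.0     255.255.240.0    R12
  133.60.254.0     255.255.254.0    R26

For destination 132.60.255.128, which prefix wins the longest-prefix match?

Entries matching 132.60.255.128:
  0.0.0.0/0 (default, matches everything)
  132.60.128.0/17 (132.60.128.0 - 132.60.255.255)
  132.60.240.0/20 (132.60.240.0 - 132.60.255.255)
Most specific is 132.60.240.0/20.

132.60.240.0/20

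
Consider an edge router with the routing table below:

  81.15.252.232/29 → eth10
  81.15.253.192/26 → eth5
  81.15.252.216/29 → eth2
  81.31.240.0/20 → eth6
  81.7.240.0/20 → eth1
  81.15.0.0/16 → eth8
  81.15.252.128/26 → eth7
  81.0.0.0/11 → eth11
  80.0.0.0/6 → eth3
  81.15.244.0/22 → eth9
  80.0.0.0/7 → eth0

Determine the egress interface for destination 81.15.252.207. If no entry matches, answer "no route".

eth8

Routes whose prefix contains 81.15.252.207:
  80.0.0.0/6 (80.0.0.0 - 83.255.255.255) -> eth3
  80.0.0.0/7 (80.0.0.0 - 81.255.255.255) -> eth0
  81.0.0.0/11 (81.0.0.0 - 81.31.255.255) -> eth11
  81.15.0.0/16 (81.15.0.0 - 81.15.255.255) -> eth8
More-specific entries that do NOT match:
  81.15.252.232/29 (81.15.252.232 - 81.15.252.239) does not contain 81.15.252.207
  81.15.252.216/29 (81.15.252.216 - 81.15.252.223) does not contain 81.15.252.207
  81.15.253.192/26 (81.15.253.192 - 81.15.253.255) does not contain 81.15.252.207
  81.15.252.128/26 (81.15.252.128 - 81.15.252.191) does not contain 81.15.252.207
  81.15.244.0/22 (81.15.244.0 - 81.15.247.255) does not contain 81.15.252.207
  81.31.240.0/20 (81.31.240.0 - 81.31.255.255) does not contain 81.15.252.207
  81.7.240.0/20 (81.7.240.0 - 81.7.255.255) does not contain 81.15.252.207
Longest matching prefix is /16 -> interface eth8.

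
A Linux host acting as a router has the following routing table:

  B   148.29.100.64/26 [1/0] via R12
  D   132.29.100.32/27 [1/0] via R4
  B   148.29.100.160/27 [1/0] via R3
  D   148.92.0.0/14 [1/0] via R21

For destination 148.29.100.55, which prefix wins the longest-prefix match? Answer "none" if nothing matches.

none

148.29.100.55 is outside every listed prefix and there is no default route.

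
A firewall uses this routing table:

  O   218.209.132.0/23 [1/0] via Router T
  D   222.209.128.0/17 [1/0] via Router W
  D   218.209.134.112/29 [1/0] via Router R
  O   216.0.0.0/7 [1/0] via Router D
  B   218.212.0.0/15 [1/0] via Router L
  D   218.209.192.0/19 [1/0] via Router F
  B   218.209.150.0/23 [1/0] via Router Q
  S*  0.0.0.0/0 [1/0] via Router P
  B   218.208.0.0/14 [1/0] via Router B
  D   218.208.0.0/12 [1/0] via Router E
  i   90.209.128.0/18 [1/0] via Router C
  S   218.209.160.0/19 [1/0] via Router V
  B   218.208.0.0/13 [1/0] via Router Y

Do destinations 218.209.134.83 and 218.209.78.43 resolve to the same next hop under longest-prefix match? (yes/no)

218.209.134.83: longest match 218.208.0.0/14 -> Router B
218.209.78.43: longest match 218.208.0.0/14 -> Router B

yes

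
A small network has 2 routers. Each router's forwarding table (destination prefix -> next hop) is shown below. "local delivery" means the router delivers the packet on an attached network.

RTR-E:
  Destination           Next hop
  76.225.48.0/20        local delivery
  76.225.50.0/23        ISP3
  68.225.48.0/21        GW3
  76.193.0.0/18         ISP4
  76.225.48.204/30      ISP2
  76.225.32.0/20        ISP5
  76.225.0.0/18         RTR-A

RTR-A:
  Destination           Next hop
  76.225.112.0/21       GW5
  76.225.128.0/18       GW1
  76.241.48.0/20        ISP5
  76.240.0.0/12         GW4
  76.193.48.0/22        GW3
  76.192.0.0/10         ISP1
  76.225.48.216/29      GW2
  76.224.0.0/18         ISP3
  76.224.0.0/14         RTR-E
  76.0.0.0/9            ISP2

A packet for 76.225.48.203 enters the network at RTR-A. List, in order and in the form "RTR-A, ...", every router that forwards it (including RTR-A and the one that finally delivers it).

At RTR-A: longest match for 76.225.48.203 is 76.224.0.0/14 -> RTR-E
At RTR-E: longest match for 76.225.48.203 is 76.225.48.0/20 -> local delivery

RTR-A, RTR-E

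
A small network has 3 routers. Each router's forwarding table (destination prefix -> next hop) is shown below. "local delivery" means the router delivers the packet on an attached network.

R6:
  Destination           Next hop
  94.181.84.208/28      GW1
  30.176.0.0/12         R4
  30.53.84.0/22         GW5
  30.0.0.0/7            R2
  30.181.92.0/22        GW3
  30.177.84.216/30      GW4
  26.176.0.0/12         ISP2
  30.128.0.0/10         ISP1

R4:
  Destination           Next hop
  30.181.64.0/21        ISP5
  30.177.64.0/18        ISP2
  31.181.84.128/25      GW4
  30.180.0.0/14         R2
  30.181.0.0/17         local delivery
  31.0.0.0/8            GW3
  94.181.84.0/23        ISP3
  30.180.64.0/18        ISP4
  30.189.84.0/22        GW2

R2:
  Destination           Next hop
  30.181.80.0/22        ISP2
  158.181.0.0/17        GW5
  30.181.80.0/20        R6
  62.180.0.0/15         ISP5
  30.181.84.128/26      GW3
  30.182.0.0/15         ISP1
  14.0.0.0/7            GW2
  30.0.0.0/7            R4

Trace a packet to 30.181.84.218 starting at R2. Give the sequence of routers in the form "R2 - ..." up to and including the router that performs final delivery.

R2 - R6 - R4

At R2: longest match for 30.181.84.218 is 30.181.80.0/20 -> R6
At R6: longest match for 30.181.84.218 is 30.176.0.0/12 -> R4
At R4: longest match for 30.181.84.218 is 30.181.0.0/17 -> local delivery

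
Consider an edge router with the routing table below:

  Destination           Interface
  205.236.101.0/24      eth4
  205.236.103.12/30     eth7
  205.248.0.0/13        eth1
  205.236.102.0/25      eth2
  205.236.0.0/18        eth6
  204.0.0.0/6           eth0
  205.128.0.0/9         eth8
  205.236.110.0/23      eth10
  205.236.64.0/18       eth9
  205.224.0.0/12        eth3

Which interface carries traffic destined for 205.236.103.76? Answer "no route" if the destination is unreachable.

eth9

Routes whose prefix contains 205.236.103.76:
  204.0.0.0/6 (204.0.0.0 - 207.255.255.255) -> eth0
  205.128.0.0/9 (205.128.0.0 - 205.255.255.255) -> eth8
  205.224.0.0/12 (205.224.0.0 - 205.239.255.255) -> eth3
  205.236.64.0/18 (205.236.64.0 - 205.236.127.255) -> eth9
More-specific entries that do NOT match:
  205.236.103.12/30 (205.236.103.12 - 205.236.103.15) does not contain 205.236.103.76
  205.236.102.0/25 (205.236.102.0 - 205.236.102.127) does not contain 205.236.103.76
  205.236.101.0/24 (205.236.101.0 - 205.236.101.255) does not contain 205.236.103.76
  205.236.110.0/23 (205.236.110.0 - 205.236.111.255) does not contain 205.236.103.76
Longest matching prefix is /18 -> interface eth9.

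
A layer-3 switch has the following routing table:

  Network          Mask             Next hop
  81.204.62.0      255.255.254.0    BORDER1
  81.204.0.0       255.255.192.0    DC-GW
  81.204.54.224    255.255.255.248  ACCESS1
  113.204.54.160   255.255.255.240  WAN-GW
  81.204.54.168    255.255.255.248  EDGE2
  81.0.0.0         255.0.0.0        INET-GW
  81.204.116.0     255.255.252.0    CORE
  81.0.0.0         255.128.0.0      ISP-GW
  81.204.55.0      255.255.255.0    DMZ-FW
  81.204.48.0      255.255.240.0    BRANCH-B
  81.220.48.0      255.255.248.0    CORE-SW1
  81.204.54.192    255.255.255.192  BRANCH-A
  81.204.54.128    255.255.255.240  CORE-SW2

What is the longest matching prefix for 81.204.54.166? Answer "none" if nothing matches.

81.204.48.0/20

Entries matching 81.204.54.166:
  81.0.0.0/8 (81.0.0.0 - 81.255.255.255)
  81.204.0.0/18 (81.204.0.0 - 81.204.63.255)
  81.204.48.0/20 (81.204.48.0 - 81.204.63.255)
Most specific is 81.204.48.0/20.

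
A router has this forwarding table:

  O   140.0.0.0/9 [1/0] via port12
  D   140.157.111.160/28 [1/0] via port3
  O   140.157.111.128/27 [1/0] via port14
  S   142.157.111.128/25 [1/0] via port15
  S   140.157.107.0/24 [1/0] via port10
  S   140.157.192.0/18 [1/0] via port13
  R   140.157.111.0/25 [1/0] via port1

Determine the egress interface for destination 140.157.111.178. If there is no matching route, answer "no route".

No entry's prefix contains 140.157.111.178; there is no default route.

no route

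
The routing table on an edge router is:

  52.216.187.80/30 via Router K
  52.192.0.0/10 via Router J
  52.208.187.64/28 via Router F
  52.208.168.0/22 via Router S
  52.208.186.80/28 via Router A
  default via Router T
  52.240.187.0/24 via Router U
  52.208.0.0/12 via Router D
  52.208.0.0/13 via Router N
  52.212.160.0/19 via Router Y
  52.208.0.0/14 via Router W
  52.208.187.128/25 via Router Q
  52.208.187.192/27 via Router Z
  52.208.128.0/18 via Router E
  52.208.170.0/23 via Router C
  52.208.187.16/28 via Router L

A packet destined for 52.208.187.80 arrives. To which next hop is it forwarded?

Routes whose prefix contains 52.208.187.80:
  0.0.0.0/0 (default, matches everything) -> Router T
  52.192.0.0/10 (52.192.0.0 - 52.255.255.255) -> Router J
  52.208.0.0/12 (52.208.0.0 - 52.223.255.255) -> Router D
  52.208.0.0/13 (52.208.0.0 - 52.215.255.255) -> Router N
  52.208.0.0/14 (52.208.0.0 - 52.211.255.255) -> Router W
  52.208.128.0/18 (52.208.128.0 - 52.208.191.255) -> Router E
More-specific entries that do NOT match:
  52.216.187.80/30 (52.216.187.80 - 52.216.187.83) does not contain 52.208.187.80
  52.208.187.64/28 (52.208.187.64 - 52.208.187.79) does not contain 52.208.187.80
  52.208.186.80/28 (52.208.186.80 - 52.208.186.95) does not contain 52.208.187.80
  52.208.187.16/28 (52.208.187.16 - 52.208.187.31) does not contain 52.208.187.80
  52.208.187.192/27 (52.208.187.192 - 52.208.187.223) does not contain 52.208.187.80
  52.208.187.128/25 (52.208.187.128 - 52.208.187.255) does not contain 52.208.187.80
  52.240.187.0/24 (52.240.187.0 - 52.240.187.255) does not contain 52.208.187.80
  52.208.170.0/23 (52.208.170.0 - 52.208.171.255) does not contain 52.208.187.80
  52.208.168.0/22 (52.208.168.0 - 52.208.171.255) does not contain 52.208.187.80
  52.212.160.0/19 (52.212.160.0 - 52.212.191.255) does not contain 52.208.187.80
Longest matching prefix is /18 -> next hop Router E.

Router E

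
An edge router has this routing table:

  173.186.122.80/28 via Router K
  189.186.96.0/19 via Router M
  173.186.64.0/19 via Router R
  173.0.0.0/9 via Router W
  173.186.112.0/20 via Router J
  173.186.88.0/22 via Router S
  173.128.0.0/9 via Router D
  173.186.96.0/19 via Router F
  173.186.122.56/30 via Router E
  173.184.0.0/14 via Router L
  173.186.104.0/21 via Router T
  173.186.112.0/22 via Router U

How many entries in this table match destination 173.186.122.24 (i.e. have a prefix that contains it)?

4

Prefixes containing 173.186.122.24:
  173.128.0.0/9 (173.128.0.0 - 173.255.255.255)
  173.184.0.0/14 (173.184.0.0 - 173.187.255.255)
  173.186.96.0/19 (173.186.96.0 - 173.186.127.255)
  173.186.112.0/20 (173.186.112.0 - 173.186.127.255)
Total matching entries: 4.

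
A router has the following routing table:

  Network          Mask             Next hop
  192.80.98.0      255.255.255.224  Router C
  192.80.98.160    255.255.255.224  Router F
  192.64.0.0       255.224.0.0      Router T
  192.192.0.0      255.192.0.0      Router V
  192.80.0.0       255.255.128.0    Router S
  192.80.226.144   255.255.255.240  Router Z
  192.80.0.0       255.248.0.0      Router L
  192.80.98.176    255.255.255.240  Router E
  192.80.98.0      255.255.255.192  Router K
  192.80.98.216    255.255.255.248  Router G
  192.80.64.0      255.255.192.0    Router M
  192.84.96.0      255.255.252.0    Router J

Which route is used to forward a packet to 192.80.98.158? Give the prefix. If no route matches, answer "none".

Entries matching 192.80.98.158:
  192.64.0.0/11 (192.64.0.0 - 192.95.255.255)
  192.80.0.0/13 (192.80.0.0 - 192.87.255.255)
  192.80.0.0/17 (192.80.0.0 - 192.80.127.255)
  192.80.64.0/18 (192.80.64.0 - 192.80.127.255)
Most specific is 192.80.64.0/18.

192.80.64.0/18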